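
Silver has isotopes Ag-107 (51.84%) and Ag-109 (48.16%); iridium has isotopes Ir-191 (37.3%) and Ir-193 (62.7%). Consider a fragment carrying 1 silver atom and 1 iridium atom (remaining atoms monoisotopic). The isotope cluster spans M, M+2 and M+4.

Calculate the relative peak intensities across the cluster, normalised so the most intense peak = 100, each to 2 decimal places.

Silver pattern (n=1): 0.5184 : 0.4816
Iridium pattern (n=1): 0.3730 : 0.6270
Convolve the two distributions (both contribute in 2-u steps):
  M: 0.5184×0.3730 = 0.193363
  M+2: 0.5184×0.6270 + 0.4816×0.3730 = 0.504674
  M+4: 0.4816×0.6270 = 0.301963
Scale to base peak (0.504674) = 100: 38.31 : 100.00 : 59.83

38.31 : 100.00 : 59.83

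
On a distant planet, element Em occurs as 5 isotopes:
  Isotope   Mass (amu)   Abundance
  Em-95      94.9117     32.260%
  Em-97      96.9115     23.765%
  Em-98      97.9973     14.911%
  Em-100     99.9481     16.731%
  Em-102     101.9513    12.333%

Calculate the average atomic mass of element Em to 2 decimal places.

Average mass = Σ (abundance × isotope mass) = 0.32260 × 94.9117 + 0.23765 × 96.9115 + 0.14911 × 97.9973 + 0.16731 × 99.9481 + 0.12333 × 101.9513
= 30.61851 + 23.03102 + 14.61238 + 16.72232 + 12.57365 = 97.55788 amu

97.56 amu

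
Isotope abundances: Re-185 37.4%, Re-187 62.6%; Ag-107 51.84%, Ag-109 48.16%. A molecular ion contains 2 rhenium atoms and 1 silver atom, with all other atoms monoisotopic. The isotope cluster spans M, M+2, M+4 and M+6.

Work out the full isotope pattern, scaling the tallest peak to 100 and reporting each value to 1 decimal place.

16.9 : 72.3 : 100.0 : 44.0

Rhenium pattern (n=2): 0.139876 : 0.468248 : 0.391876
Silver pattern (n=1): 0.5184 : 0.4816
Convolve the two distributions (both contribute in 2-u steps):
  M: 0.139876×0.5184 = 0.072512
  M+2: 0.139876×0.4816 + 0.468248×0.5184 = 0.310104
  M+4: 0.468248×0.4816 + 0.391876×0.5184 = 0.428657
  M+6: 0.391876×0.4816 = 0.188727
Scale to base peak (0.428657) = 100: 16.9 : 72.3 : 100.0 : 44.0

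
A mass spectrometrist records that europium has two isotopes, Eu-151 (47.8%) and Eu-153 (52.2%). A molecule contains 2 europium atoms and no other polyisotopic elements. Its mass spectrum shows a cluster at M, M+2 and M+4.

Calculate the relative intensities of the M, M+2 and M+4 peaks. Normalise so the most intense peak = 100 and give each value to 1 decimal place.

45.8 : 100.0 : 54.6

The 2 Eu atoms are independent, so intensities follow the terms of (0.478 + 0.522)^2.
P(M) = 0.478^2 = 0.228484
P(M+2) = 2 × 0.478^1 × 0.522^1 = 0.499032
P(M+4) = 0.522^2 = 0.272484
The M+2 peak is largest (0.499032); scaling to 100 gives 45.8 : 100.0 : 54.6.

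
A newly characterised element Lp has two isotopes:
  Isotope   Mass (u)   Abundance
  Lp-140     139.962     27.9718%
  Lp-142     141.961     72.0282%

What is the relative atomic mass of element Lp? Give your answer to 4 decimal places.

141.4018 u

Average mass = Σ (abundance × isotope mass) = 0.279718 × 139.962 + 0.720282 × 141.961
= 39.14989 + 102.25195 = 141.40184 u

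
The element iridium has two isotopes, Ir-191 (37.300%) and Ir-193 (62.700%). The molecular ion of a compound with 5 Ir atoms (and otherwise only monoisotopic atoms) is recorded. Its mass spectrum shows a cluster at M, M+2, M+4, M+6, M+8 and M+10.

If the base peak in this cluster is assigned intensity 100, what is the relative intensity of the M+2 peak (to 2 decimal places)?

17.70

Binomial terms of (0.37300 + 0.62700)^5: M 0.0072, M+2 0.0607, M+4 0.2040, M+6 0.3429, M+8 0.2882, M+10 0.0969 → M+6 is the base peak.
P(M+6) = C(5,3) × 0.37300^2 × 0.62700^3 = 10 × 0.139129 × 0.24649188 = 0.342942 (base)
P(M+2) = C(5,1) × 0.37300^4 × 0.62700^1 = 5 × 0.01935688 × 0.6270 = 0.060684
Relative intensity = 0.060684 / 0.342942 × 100 = 17.70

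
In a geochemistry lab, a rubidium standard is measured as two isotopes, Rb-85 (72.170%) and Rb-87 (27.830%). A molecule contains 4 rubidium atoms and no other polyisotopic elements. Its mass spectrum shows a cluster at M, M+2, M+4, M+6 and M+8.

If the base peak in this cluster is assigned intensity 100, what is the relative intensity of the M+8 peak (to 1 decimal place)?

Binomial terms of (0.72170 + 0.27830)^4: M 0.2713, M+2 0.4184, M+4 0.2420, M+6 0.0622, M+8 0.0060 → M+2 is the base peak.
P(M+2) = C(4,1) × 0.72170^3 × 0.27830^1 = 4 × 0.37589809 × 0.2783 = 0.418450 (base)
P(M+8) = C(4,4) × 0.72170^0 × 0.27830^4 = 1 × 1.0000 × 0.00599864 = 0.005999
Relative intensity = 0.005999 / 0.418450 × 100 = 1.4

1.4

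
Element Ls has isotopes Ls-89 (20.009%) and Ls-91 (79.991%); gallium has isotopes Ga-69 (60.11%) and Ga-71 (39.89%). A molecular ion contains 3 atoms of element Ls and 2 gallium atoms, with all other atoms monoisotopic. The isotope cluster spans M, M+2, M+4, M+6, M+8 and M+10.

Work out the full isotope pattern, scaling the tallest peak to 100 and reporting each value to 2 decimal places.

0.75 : 10.03 : 48.42 : 100.00 : 79.75 : 21.19

Element Ls pattern (n=3): 0.0080108 : 0.09607561 : 0.38408637 : 0.51182722
Gallium pattern (n=2): 0.36132121 : 0.47955758 : 0.15912121
Convolve the two distributions (both contribute in 2-u steps):
  M: 0.0080108×0.36132121 = 0.002894
  M+2: 0.0080108×0.47955758 + 0.09607561×0.36132121 = 0.038556
  M+4: 0.0080108×0.15912121 + 0.09607561×0.47955758 + 0.38408637×0.36132121 = 0.186127
  M+6: 0.09607561×0.15912121 + 0.38408637×0.47955758 + 0.51182722×0.36132121 = 0.384413
  M+8: 0.38408637×0.15912121 + 0.51182722×0.47955758 = 0.306567
  M+10: 0.51182722×0.15912121 = 0.081443
Scale to base peak (0.384413) = 100: 0.75 : 10.03 : 48.42 : 100.00 : 79.75 : 21.19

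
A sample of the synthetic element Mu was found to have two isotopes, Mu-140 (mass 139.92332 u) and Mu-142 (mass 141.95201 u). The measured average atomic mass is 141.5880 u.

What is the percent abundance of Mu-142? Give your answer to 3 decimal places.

82.057%

Writing the weighted mean with unknown fraction x of Mu-140:
139.92332·x + 141.95201·(1 − x) = 141.5880
(139.92332 − 141.95201)·x = 141.5880 − 141.95201
x = -0.36401 / -2.02869 = 0.17943 → 17.943% Mu-140, 82.057% Mu-142.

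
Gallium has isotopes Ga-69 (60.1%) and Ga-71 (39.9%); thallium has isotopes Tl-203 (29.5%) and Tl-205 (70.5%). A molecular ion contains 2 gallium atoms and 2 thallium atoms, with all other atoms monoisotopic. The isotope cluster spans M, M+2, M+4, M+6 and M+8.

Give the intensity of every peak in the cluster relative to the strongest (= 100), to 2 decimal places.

8.00 : 48.87 : 100.00 : 77.53 : 20.14

Gallium pattern (n=2): 0.361201 : 0.479598 : 0.159201
Thallium pattern (n=2): 0.087025 : 0.41595 : 0.497025
Convolve the two distributions (both contribute in 2-u steps):
  M: 0.361201×0.087025 = 0.031434
  M+2: 0.361201×0.41595 + 0.479598×0.087025 = 0.191979
  M+4: 0.361201×0.497025 + 0.479598×0.41595 + 0.159201×0.087025 = 0.392869
  M+6: 0.479598×0.497025 + 0.159201×0.41595 = 0.304592
  M+8: 0.159201×0.497025 = 0.079127
Scale to base peak (0.392869) = 100: 8.00 : 48.87 : 100.00 : 77.53 : 20.14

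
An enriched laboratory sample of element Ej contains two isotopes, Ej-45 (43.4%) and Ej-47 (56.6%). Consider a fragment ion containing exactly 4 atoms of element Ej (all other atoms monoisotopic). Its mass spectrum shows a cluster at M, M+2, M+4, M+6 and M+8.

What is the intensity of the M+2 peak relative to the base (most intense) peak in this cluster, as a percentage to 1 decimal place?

(0.434 + 0.566)^4 gives M 0.0355, M+2 0.1851, M+4 0.3620, M+6 0.3148, M+8 0.1026; the largest is M+4.
P(M+4) = C(4,2) × 0.434^2 × 0.566^2 = 6 × 0.188356 × 0.320356 = 0.362046 (base)
P(M+2) = C(4,1) × 0.434^3 × 0.566^1 = 4 × 0.0817465 × 0.5660 = 0.185074
Relative intensity = 0.185074 / 0.362046 × 100 = 51.1

51.1%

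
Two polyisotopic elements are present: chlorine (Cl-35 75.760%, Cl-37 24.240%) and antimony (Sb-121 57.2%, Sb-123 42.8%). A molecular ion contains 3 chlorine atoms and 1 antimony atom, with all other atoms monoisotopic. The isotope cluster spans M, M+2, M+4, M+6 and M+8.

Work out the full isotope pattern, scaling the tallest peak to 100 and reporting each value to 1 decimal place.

Chlorine pattern (n=3): 0.4348304 : 0.41738208 : 0.13354464 : 0.01424288
Antimony pattern (n=1): 0.5720 : 0.4280
Convolve the two distributions (both contribute in 2-u steps):
  M: 0.4348304×0.5720 = 0.248723
  M+2: 0.4348304×0.4280 + 0.41738208×0.5720 = 0.424850
  M+4: 0.41738208×0.4280 + 0.13354464×0.5720 = 0.255027
  M+6: 0.13354464×0.4280 + 0.01424288×0.5720 = 0.065304
  M+8: 0.01424288×0.4280 = 0.006096
Scale to base peak (0.424850) = 100: 58.5 : 100.0 : 60.0 : 15.4 : 1.4

58.5 : 100.0 : 60.0 : 15.4 : 1.4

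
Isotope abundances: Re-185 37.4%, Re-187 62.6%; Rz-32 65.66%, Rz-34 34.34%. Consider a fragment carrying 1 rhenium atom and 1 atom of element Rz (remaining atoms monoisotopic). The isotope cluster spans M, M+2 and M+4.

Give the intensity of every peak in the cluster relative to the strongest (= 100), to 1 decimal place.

Rhenium pattern (n=1): 0.3740 : 0.6260
Element Rz pattern (n=1): 0.6566 : 0.3434
Convolve the two distributions (both contribute in 2-u steps):
  M: 0.3740×0.6566 = 0.245568
  M+2: 0.3740×0.3434 + 0.6260×0.6566 = 0.539463
  M+4: 0.6260×0.3434 = 0.214968
Scale to base peak (0.539463) = 100: 45.5 : 100.0 : 39.8

45.5 : 100.0 : 39.8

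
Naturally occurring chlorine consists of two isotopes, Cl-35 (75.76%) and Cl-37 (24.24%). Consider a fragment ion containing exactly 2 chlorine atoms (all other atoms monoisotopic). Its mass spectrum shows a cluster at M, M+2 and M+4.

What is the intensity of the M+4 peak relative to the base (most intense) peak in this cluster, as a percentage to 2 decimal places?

10.24%

Binomial terms of (0.7576 + 0.2424)^2: M 0.5740, M+2 0.3673, M+4 0.0588 → M is the base peak.
P(M) = C(2,0) × 0.7576^2 × 0.2424^0 = 1 × 0.57395776 × 1.0000 = 0.573958 (base)
P(M+4) = C(2,2) × 0.7576^0 × 0.2424^2 = 1 × 1.0000 × 0.05875776 = 0.058758
Relative intensity = 0.058758 / 0.573958 × 100 = 10.24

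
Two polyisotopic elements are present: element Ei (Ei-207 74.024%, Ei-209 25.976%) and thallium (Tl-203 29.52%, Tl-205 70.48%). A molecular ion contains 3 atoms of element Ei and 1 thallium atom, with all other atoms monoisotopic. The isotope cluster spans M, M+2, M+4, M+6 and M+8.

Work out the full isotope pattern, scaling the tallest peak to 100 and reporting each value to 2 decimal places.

Element Ei pattern (n=3): 0.4056184 : 0.42701057 : 0.14984365 : 0.01752737
Thallium pattern (n=1): 0.2952 : 0.7048
Convolve the two distributions (both contribute in 2-u steps):
  M: 0.4056184×0.2952 = 0.119739
  M+2: 0.4056184×0.7048 + 0.42701057×0.2952 = 0.411933
  M+4: 0.42701057×0.7048 + 0.14984365×0.2952 = 0.345191
  M+6: 0.14984365×0.7048 + 0.01752737×0.2952 = 0.110784
  M+8: 0.01752737×0.7048 = 0.012353
Scale to base peak (0.411933) = 100: 29.07 : 100.00 : 83.80 : 26.89 : 3.00

29.07 : 100.00 : 83.80 : 26.89 : 3.00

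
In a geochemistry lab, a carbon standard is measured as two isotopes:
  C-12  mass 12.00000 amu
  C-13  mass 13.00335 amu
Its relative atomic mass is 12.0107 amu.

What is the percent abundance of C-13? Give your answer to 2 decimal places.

Let x be the fractional abundance of C-12; then C-13 has abundance 1 − x.
12.00000·x + 13.00335·(1 − x) = 12.0107
(12.00000 − 13.00335)·x = 12.0107 − 13.00335
x = -0.99265 / -1.00335 = 0.98934 → 98.93% C-12, 1.07% C-13.

1.07%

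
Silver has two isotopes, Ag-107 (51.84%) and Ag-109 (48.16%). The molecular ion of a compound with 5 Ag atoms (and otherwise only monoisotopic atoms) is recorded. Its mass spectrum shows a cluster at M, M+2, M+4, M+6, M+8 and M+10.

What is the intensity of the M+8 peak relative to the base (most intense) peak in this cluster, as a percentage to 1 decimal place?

Term probabilities: M 0.0374, M+2 0.1739, M+4 0.3231, M+6 0.3002, M+8 0.1394, M+10 0.0259. Base peak = M+4.
P(M+4) = C(5,2) × 0.5184^3 × 0.4816^2 = 10 × 0.13931407 × 0.23193856 = 0.323123 (base)
P(M+8) = C(5,4) × 0.5184^1 × 0.4816^4 = 5 × 0.5184 × 0.0537955 = 0.139438
Relative intensity = 0.139438 / 0.323123 × 100 = 43.2

43.2%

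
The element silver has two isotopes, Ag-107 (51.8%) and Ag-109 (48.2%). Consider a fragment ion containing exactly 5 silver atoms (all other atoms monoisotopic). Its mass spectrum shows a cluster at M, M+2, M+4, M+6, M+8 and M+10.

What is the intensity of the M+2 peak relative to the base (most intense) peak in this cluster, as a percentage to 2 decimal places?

Binomial terms of (0.518 + 0.482)^5: M 0.0373, M+2 0.1735, M+4 0.3229, M+6 0.3005, M+8 0.1398, M+10 0.0260 → M+4 is the base peak.
P(M+4) = C(5,2) × 0.518^3 × 0.482^2 = 10 × 0.13899183 × 0.232324 = 0.322911 (base)
P(M+2) = C(5,1) × 0.518^4 × 0.482^1 = 5 × 0.07199777 × 0.4820 = 0.173515
Relative intensity = 0.173515 / 0.322911 × 100 = 53.73

53.73%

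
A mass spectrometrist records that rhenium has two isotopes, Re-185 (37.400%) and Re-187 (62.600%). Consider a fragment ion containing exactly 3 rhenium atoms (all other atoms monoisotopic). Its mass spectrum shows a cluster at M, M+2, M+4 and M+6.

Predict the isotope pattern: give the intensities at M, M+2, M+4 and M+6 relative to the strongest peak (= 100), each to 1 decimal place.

11.9 : 59.7 : 100.0 : 55.8

Expanding (0.37400 + 0.62600)^3:
P(M) = 0.37400^3 = 0.052314
P(M+2) = 3 × 0.37400^2 × 0.62600^1 = 0.262687
P(M+4) = 3 × 0.37400^1 × 0.62600^2 = 0.439685
P(M+6) = 0.62600^3 = 0.245314
The M+4 peak is largest (0.439685); scaling to 100 gives 11.9 : 59.7 : 100.0 : 55.8.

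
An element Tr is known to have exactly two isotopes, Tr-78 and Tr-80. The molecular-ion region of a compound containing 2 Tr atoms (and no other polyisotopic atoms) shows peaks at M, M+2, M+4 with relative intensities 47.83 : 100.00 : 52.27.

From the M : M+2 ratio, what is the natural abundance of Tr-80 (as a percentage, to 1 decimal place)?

51.1%

Write p for the Tr-78 fraction. I(M+2)/I(M) = [C(2,1)·p^1·(1−p)] / p^2 = 2·(1−p)/p = 100.00/47.83 = 2.0907
(1−p)/p = 2.0907/2 = 1.0454  ⇒  p = 1/(1 + 1.0454) = 0.4889
Tr-78: 48.9%, Tr-80: 51.1%.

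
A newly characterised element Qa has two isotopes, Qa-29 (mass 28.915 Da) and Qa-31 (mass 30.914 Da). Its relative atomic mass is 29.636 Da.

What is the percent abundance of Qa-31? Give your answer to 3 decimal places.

Let x be the fractional abundance of Qa-29; then Qa-31 has abundance 1 − x.
28.915·x + 30.914·(1 − x) = 29.636
(28.915 − 30.914)·x = 29.636 − 30.914
x = -1.278 / -1.999 = 0.63932 → 63.932% Qa-29, 36.068% Qa-31.

36.068%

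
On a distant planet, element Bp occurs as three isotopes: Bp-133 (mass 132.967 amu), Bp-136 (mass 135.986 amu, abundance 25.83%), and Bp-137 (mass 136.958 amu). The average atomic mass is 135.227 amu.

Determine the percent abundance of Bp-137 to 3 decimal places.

37.088%

Let x and y be the fractions of Bp-133 and Bp-137. Then x + y = 1 − 0.2583 = 0.7417 and 132.967x + 136.958y = 135.227 − 0.2583×135.986 = 100.1018162.
Substituting: 132.967x + 136.958(0.7417 − x) = 100.1018162
(132.967 − 136.958)x = -1.4799324  ⇒  x = 0.37082, y = 0.37088
Bp-133: 37.082%, Bp-137: 37.088%.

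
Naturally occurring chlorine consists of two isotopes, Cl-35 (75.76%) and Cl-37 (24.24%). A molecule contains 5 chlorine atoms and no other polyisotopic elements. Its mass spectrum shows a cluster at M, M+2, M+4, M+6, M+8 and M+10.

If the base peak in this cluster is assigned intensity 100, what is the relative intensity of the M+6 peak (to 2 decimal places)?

(0.7576 + 0.2424)^5 gives M 0.2496, M+2 0.3993, M+4 0.2555, M+6 0.0817, M+8 0.0131, M+10 0.0008; the largest is M+2.
P(M+2) = C(5,1) × 0.7576^4 × 0.2424^1 = 5 × 0.32942751 × 0.2424 = 0.399266 (base)
P(M+6) = C(5,3) × 0.7576^2 × 0.2424^3 = 10 × 0.57395776 × 0.01424288 = 0.081748
Relative intensity = 0.081748 / 0.399266 × 100 = 20.47

20.47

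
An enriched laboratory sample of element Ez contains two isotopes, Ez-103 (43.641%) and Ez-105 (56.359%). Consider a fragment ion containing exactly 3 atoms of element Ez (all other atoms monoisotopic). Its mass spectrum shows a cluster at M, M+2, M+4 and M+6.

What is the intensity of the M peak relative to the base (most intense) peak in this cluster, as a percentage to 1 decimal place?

(0.43641 + 0.56359)^3 gives M 0.0831, M+2 0.3220, M+4 0.4159, M+6 0.1790; the largest is M+4.
P(M+4) = C(3,2) × 0.43641^1 × 0.56359^2 = 3 × 0.43641 × 0.31763369 = 0.415856 (base)
P(M) = C(3,0) × 0.43641^3 × 0.56359^0 = 1 × 0.08311589 × 1.0000 = 0.083116
Relative intensity = 0.083116 / 0.415856 × 100 = 20.0

20.0%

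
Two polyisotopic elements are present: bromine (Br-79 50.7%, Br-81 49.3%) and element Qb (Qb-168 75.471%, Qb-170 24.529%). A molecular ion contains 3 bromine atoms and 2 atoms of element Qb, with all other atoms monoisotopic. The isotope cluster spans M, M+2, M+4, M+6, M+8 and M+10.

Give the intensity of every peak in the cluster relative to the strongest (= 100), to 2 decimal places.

20.67 : 73.73 : 100.00 : 63.48 : 18.54 : 2.01

Bromine pattern (n=3): 0.13032384 : 0.38017547 : 0.36967753 : 0.11982316
Element Qb pattern (n=2): 0.56958718 : 0.37024563 : 0.06016718
Convolve the two distributions (both contribute in 2-u steps):
  M: 0.13032384×0.56958718 = 0.074231
  M+2: 0.13032384×0.37024563 + 0.38017547×0.56958718 = 0.264795
  M+4: 0.13032384×0.06016718 + 0.38017547×0.37024563 + 0.36967753×0.56958718 = 0.359163
  M+6: 0.38017547×0.06016718 + 0.36967753×0.37024563 + 0.11982316×0.56958718 = 0.227995
  M+8: 0.36967753×0.06016718 + 0.11982316×0.37024563 = 0.066606
  M+10: 0.11982316×0.06016718 = 0.007209
Scale to base peak (0.359163) = 100: 20.67 : 73.73 : 100.00 : 63.48 : 18.54 : 2.01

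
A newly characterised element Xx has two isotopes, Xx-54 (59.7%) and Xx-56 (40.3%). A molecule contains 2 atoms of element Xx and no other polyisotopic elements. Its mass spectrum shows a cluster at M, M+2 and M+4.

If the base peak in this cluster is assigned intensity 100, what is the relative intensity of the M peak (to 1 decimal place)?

Binomial terms of (0.597 + 0.403)^2: M 0.3564, M+2 0.4812, M+4 0.1624 → M+2 is the base peak.
P(M+2) = C(2,1) × 0.597^1 × 0.403^1 = 2 × 0.5970 × 0.4030 = 0.481182 (base)
P(M) = C(2,0) × 0.597^2 × 0.403^0 = 1 × 0.356409 × 1.0000 = 0.356409
Relative intensity = 0.356409 / 0.481182 × 100 = 74.1

74.1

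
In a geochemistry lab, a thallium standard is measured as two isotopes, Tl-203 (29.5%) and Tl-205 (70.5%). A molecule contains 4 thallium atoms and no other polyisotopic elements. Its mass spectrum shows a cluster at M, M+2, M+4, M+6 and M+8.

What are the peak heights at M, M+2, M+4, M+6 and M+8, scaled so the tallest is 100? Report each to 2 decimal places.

Each Tl atom is independently Tl-203 (p = 0.295) or Tl-205 (q = 0.705); the cluster is the binomial expansion (p + q)^4.
P(M) = 0.295^4 = 0.007573
P(M+2) = 4 × 0.295^3 × 0.705^1 = 0.072396
P(M+4) = 6 × 0.295^2 × 0.705^2 = 0.259522
P(M+6) = 4 × 0.295^1 × 0.705^3 = 0.413475
P(M+8) = 0.705^4 = 0.247034
The M+6 peak is largest (0.413475); scaling to 100 gives 1.83 : 17.51 : 62.77 : 100.00 : 59.75.

1.83 : 17.51 : 62.77 : 100.00 : 59.75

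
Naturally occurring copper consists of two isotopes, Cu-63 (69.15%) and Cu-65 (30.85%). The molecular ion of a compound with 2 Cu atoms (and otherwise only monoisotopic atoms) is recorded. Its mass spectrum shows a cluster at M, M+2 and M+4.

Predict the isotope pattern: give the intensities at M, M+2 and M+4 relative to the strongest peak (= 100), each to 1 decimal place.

Each Cu atom is independently Cu-63 (p = 0.6915) or Cu-65 (q = 0.3085); the cluster is the binomial expansion (p + q)^2.
P(M) = 0.6915^2 = 0.478172
P(M+2) = 2 × 0.6915^1 × 0.3085^1 = 0.426656
P(M+4) = 0.3085^2 = 0.095172
The M peak is largest (0.478172); scaling to 100 gives 100.0 : 89.2 : 19.9.

100.0 : 89.2 : 19.9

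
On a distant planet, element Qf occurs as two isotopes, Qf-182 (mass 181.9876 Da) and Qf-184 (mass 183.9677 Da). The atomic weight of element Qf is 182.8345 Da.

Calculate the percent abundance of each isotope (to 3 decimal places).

Qf-182: 57.229%, Qf-184: 42.771%

Writing the weighted mean with unknown fraction x of Qf-182:
181.9876·x + 183.9677·(1 − x) = 182.8345
(181.9876 − 183.9677)·x = 182.8345 − 183.9677
x = -1.1332 / -1.9801 = 0.57229 → 57.229% Qf-182, 42.771% Qf-184.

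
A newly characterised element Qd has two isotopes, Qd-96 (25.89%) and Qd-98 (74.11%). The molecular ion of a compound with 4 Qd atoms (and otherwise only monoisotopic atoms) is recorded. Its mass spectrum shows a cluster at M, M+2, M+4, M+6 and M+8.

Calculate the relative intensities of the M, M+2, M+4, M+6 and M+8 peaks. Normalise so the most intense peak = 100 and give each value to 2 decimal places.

The 4 Qd atoms are independent, so intensities follow the terms of (0.2589 + 0.7411)^4.
P(M) = 0.2589^4 = 0.004493
P(M+2) = 4 × 0.2589^3 × 0.7411^1 = 0.051444
P(M+4) = 6 × 0.2589^2 × 0.7411^2 = 0.220886
P(M+6) = 4 × 0.2589^1 × 0.7411^3 = 0.421524
P(M+8) = 0.7411^4 = 0.301653
The M+6 peak is largest (0.421524); scaling to 100 gives 1.07 : 12.20 : 52.40 : 100.00 : 71.56.

1.07 : 12.20 : 52.40 : 100.00 : 71.56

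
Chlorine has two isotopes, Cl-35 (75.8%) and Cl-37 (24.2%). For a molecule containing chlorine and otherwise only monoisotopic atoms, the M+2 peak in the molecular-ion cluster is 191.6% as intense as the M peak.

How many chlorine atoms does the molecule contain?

For n independent Cl atoms, I(M+2)/I(M) = n · (abundance Cl-37) / (abundance Cl-35) = n · 0.242/0.758.
n = 1.916 × 0.758/0.242 = 6.00 ≈ 6

6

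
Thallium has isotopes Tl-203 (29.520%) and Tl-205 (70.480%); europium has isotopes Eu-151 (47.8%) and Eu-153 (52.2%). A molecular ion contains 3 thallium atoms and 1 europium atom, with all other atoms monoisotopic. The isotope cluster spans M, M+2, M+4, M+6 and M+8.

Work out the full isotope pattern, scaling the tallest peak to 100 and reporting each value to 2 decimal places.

3.10 : 25.57 : 77.20 : 100.00 : 46.04

Thallium pattern (n=3): 0.02572463 : 0.18425524 : 0.43991564 : 0.35010449
Europium pattern (n=1): 0.4780 : 0.5220
Convolve the two distributions (both contribute in 2-u steps):
  M: 0.02572463×0.4780 = 0.012296
  M+2: 0.02572463×0.5220 + 0.18425524×0.4780 = 0.101502
  M+4: 0.18425524×0.5220 + 0.43991564×0.4780 = 0.306461
  M+6: 0.43991564×0.5220 + 0.35010449×0.4780 = 0.396986
  M+8: 0.35010449×0.5220 = 0.182755
Scale to base peak (0.396986) = 100: 3.10 : 25.57 : 77.20 : 100.00 : 46.04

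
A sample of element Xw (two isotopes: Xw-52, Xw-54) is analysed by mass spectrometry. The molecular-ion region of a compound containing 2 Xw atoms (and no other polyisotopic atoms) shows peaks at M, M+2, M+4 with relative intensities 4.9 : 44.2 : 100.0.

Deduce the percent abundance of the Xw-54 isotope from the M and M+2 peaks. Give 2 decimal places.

81.85%

Write p for the Xw-52 fraction. I(M+2)/I(M) = [C(2,1)·p^1·(1−p)] / p^2 = 2·(1−p)/p = 44.2/4.9 = 9.0204
(1−p)/p = 9.0204/2 = 4.5102  ⇒  p = 1/(1 + 4.5102) = 0.1815
Xw-52: 18.15%, Xw-54: 81.85%.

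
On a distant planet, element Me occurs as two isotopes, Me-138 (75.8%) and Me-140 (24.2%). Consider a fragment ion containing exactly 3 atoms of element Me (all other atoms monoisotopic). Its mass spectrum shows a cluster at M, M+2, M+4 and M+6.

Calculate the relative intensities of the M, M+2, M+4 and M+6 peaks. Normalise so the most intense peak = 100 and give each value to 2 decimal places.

100.00 : 95.78 : 30.58 : 3.25

Expanding (0.758 + 0.242)^3:
P(M) = 0.758^3 = 0.435520
P(M+2) = 3 × 0.758^2 × 0.242^1 = 0.417133
P(M+4) = 3 × 0.758^1 × 0.242^2 = 0.133175
P(M+6) = 0.242^3 = 0.014172
The M peak is largest (0.435520); scaling to 100 gives 100.00 : 95.78 : 30.58 : 3.25.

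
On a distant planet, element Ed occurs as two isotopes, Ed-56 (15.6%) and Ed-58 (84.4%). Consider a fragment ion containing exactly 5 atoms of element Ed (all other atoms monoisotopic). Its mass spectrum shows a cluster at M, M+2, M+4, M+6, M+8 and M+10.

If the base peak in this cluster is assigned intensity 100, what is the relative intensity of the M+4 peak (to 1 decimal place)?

6.3

Binomial terms of (0.156 + 0.844)^5: M 0.0001, M+2 0.0025, M+4 0.0270, M+6 0.1463, M+8 0.3958, M+10 0.4283 → M+10 is the base peak.
P(M+10) = C(5,5) × 0.156^0 × 0.844^5 = 1 × 1.0000 × 0.42826465 = 0.428265 (base)
P(M+4) = C(5,2) × 0.156^3 × 0.844^2 = 10 × 0.00379642 × 0.712336 = 0.027043
Relative intensity = 0.027043 / 0.428265 × 100 = 6.3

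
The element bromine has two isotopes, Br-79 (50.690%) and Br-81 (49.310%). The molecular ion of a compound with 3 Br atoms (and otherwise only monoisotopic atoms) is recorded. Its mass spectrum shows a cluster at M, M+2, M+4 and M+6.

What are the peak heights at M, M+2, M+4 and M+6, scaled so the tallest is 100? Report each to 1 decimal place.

34.3 : 100.0 : 97.3 : 31.5

The 3 Br atoms are independent, so intensities follow the terms of (0.50690 + 0.49310)^3.
P(M) = 0.50690^3 = 0.130247
P(M+2) = 3 × 0.50690^2 × 0.49310^1 = 0.380103
P(M+4) = 3 × 0.50690^1 × 0.49310^2 = 0.369755
P(M+6) = 0.49310^3 = 0.119896
The M+2 peak is largest (0.380103); scaling to 100 gives 34.3 : 100.0 : 97.3 : 31.5.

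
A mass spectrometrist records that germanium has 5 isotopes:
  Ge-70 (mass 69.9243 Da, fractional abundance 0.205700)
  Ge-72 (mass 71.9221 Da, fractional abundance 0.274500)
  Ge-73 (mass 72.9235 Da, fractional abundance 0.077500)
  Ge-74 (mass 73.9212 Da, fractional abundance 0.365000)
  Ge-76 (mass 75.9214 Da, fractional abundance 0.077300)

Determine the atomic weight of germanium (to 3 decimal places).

The abundance-weighted mean is 0.205700 × 69.9243 + 0.274500 × 71.9221 + 0.077500 × 72.9235 + 0.365000 × 73.9212 + 0.077300 × 75.9214
= 14.38343 + 19.74262 + 5.65157 + 26.98124 + 5.86872 = 72.62758 Da

72.628 Da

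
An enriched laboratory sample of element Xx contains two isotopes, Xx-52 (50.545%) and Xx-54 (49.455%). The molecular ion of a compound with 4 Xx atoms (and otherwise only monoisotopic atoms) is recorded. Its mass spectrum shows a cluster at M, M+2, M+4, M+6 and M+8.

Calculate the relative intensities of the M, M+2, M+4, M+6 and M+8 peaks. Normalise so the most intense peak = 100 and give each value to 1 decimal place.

17.4 : 68.1 : 100.0 : 65.2 : 16.0

Expanding (0.50545 + 0.49455)^4:
P(M) = 0.50545^4 = 0.065270
P(M+2) = 4 × 0.50545^3 × 0.49455^1 = 0.255449
P(M+4) = 6 × 0.50545^2 × 0.49455^2 = 0.374911
P(M+6) = 4 × 0.50545^1 × 0.49455^3 = 0.244551
P(M+8) = 0.49455^4 = 0.059819
The M+4 peak is largest (0.374911); scaling to 100 gives 17.4 : 68.1 : 100.0 : 65.2 : 16.0.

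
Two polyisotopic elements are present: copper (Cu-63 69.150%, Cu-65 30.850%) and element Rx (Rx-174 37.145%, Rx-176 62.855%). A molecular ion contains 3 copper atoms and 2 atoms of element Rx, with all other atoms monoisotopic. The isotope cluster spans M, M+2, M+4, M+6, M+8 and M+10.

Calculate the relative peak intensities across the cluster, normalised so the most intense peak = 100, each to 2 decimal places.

12.52 : 59.11 : 100.00 : 74.37 : 25.16 : 3.18

Copper pattern (n=3): 0.33065611 : 0.44254842 : 0.19743483 : 0.02936064
Element Rx pattern (n=2): 0.1379751 : 0.4669498 : 0.3950751
Convolve the two distributions (both contribute in 2-u steps):
  M: 0.33065611×0.1379751 = 0.045622
  M+2: 0.33065611×0.4669498 + 0.44254842×0.1379751 = 0.215460
  M+4: 0.33065611×0.3950751 + 0.44254842×0.4669498 + 0.19743483×0.1379751 = 0.364523
  M+6: 0.44254842×0.3950751 + 0.19743483×0.4669498 + 0.02936064×0.1379751 = 0.271083
  M+8: 0.19743483×0.3950751 + 0.02936064×0.4669498 = 0.091712
  M+10: 0.02936064×0.3950751 = 0.011600
Scale to base peak (0.364523) = 100: 12.52 : 59.11 : 100.00 : 74.37 : 25.16 : 3.18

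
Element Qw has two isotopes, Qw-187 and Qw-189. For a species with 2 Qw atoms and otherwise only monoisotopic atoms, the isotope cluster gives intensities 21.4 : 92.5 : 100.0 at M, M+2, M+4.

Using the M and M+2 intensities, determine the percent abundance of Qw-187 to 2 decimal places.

31.63%

Write p for the Qw-187 fraction. I(M+2)/I(M) = [C(2,1)·p^1·(1−p)] / p^2 = 2·(1−p)/p = 92.5/21.4 = 4.3224
(1−p)/p = 4.3224/2 = 2.1612  ⇒  p = 1/(1 + 2.1612) = 0.3163
Qw-187: 31.63%, Qw-189: 68.37%.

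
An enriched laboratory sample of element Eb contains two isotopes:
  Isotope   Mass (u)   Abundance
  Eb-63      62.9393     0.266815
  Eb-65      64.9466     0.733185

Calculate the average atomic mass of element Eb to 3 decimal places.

64.411 u

Ar = Σ fᵢ·mᵢ = 0.266815 × 62.9393 + 0.733185 × 64.9466
= 16.79315 + 47.61787 = 64.41102 u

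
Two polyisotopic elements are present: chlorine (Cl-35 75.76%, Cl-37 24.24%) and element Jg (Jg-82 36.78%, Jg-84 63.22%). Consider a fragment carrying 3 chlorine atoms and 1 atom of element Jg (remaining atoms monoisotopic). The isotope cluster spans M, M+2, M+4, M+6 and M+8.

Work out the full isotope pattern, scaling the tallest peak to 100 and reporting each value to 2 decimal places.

Chlorine pattern (n=3): 0.4348304 : 0.41738208 : 0.13354464 : 0.01424288
Element Jg pattern (n=1): 0.3678 : 0.6322
Convolve the two distributions (both contribute in 2-u steps):
  M: 0.4348304×0.3678 = 0.159931
  M+2: 0.4348304×0.6322 + 0.41738208×0.3678 = 0.428413
  M+4: 0.41738208×0.6322 + 0.13354464×0.3678 = 0.312987
  M+6: 0.13354464×0.6322 + 0.01424288×0.3678 = 0.089665
  M+8: 0.01424288×0.6322 = 0.009004
Scale to base peak (0.428413) = 100: 37.33 : 100.00 : 73.06 : 20.93 : 2.10

37.33 : 100.00 : 73.06 : 20.93 : 2.10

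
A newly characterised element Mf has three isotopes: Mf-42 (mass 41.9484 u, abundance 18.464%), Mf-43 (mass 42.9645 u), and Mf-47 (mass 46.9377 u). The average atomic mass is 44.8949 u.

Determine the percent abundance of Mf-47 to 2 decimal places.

The remaining 81.536% is split between Mf-43 (fraction x) and Mf-47 (fraction 0.81536 − x).
Substituting: 42.9645x + 46.9377(0.81536 − x) = 37.149547424
(42.9645 − 46.9377)x = -1.121575648  ⇒  x = 0.28229, y = 0.53307
Mf-43: 28.23%, Mf-47: 53.31%.

53.31%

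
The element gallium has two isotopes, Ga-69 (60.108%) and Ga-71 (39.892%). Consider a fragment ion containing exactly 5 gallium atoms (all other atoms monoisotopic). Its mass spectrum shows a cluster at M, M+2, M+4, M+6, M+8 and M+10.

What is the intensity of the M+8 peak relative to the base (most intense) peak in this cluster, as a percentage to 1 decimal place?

(0.60108 + 0.39892)^5 gives M 0.0785, M+2 0.2604, M+4 0.3456, M+6 0.2294, M+8 0.0761, M+10 0.0101; the largest is M+4.
P(M+4) = C(5,2) × 0.60108^3 × 0.39892^2 = 10 × 0.2171685 × 0.15913717 = 0.345596 (base)
P(M+8) = C(5,4) × 0.60108^1 × 0.39892^4 = 5 × 0.60108 × 0.02532464 = 0.076111
Relative intensity = 0.076111 / 0.345596 × 100 = 22.0

22.0%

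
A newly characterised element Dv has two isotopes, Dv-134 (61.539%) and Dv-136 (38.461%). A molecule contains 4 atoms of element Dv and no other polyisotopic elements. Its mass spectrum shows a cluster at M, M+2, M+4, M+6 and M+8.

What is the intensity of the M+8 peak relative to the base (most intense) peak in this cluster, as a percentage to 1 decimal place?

6.1%

Binomial terms of (0.61539 + 0.38461)^4: M 0.1434, M+2 0.3585, M+4 0.3361, M+6 0.1400, M+8 0.0219 → M+2 is the base peak.
P(M+2) = C(4,1) × 0.61539^3 × 0.38461^1 = 4 × 0.23305118 × 0.38461 = 0.358535 (base)
P(M+8) = C(4,4) × 0.61539^0 × 0.38461^4 = 1 × 1.0000 × 0.02188176 = 0.021882
Relative intensity = 0.021882 / 0.358535 × 100 = 6.1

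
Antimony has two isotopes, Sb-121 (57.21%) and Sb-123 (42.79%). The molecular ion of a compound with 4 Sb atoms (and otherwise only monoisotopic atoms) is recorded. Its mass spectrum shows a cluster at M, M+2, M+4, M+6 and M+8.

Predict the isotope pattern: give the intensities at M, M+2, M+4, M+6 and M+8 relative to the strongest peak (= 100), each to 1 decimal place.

The 4 Sb atoms are independent, so intensities follow the terms of (0.5721 + 0.4279)^4.
P(M) = 0.5721^4 = 0.107124
P(M+2) = 4 × 0.5721^3 × 0.4279^1 = 0.320493
P(M+4) = 6 × 0.5721^2 × 0.4279^2 = 0.359567
P(M+6) = 4 × 0.5721^1 × 0.4279^3 = 0.179291
P(M+8) = 0.4279^4 = 0.033525
The M+4 peak is largest (0.359567); scaling to 100 gives 29.8 : 89.1 : 100.0 : 49.9 : 9.3.

29.8 : 89.1 : 100.0 : 49.9 : 9.3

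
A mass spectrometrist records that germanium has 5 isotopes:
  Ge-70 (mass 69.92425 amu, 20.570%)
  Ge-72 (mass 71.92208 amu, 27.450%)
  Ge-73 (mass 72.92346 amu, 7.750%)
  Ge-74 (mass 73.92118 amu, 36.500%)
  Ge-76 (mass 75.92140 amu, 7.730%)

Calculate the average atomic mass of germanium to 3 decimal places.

Weight each isotope mass by its fractional abundance: 0.20570 × 69.92425 + 0.27450 × 71.92208 + 0.07750 × 72.92346 + 0.36500 × 73.92118 + 0.07730 × 75.92140
= 14.383418 + 19.742611 + 5.651568 + 26.981231 + 5.868724 = 72.627552 amu

72.628 amu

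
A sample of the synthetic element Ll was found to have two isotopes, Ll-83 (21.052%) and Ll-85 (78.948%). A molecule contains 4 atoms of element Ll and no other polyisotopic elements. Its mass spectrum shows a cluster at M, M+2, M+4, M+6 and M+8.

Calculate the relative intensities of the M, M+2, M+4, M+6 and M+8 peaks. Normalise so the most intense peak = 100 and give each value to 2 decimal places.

0.47 : 7.11 : 40.00 : 100.00 : 93.75

Each Ll atom is independently Ll-83 (p = 0.21052) or Ll-85 (q = 0.78948); the cluster is the binomial expansion (p + q)^4.
P(M) = 0.21052^4 = 0.001964
P(M+2) = 4 × 0.21052^3 × 0.78948^1 = 0.029463
P(M+4) = 6 × 0.21052^2 × 0.78948^2 = 0.165737
P(M+6) = 4 × 0.21052^1 × 0.78948^3 = 0.414359
P(M+8) = 0.78948^4 = 0.388476
The M+6 peak is largest (0.414359); scaling to 100 gives 0.47 : 7.11 : 40.00 : 100.00 : 93.75.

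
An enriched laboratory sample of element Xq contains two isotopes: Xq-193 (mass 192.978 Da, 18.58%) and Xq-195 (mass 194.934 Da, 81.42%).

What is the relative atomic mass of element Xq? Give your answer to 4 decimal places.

194.5706 Da

Average mass = Σ (abundance × isotope mass) = 0.1858 × 192.978 + 0.8142 × 194.934
= 35.85531 + 158.71526 = 194.57057 Da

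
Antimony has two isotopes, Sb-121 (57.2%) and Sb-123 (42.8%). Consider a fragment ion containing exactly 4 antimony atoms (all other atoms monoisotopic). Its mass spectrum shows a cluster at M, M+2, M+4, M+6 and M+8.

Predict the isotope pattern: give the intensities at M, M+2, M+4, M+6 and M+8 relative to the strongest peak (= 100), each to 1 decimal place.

The 4 Sb atoms are independent, so intensities follow the terms of (0.572 + 0.428)^4.
P(M) = 0.572^4 = 0.107049
P(M+2) = 4 × 0.572^3 × 0.428^1 = 0.320400
P(M+4) = 6 × 0.572^2 × 0.428^2 = 0.359609
P(M+6) = 4 × 0.572^1 × 0.428^3 = 0.179385
P(M+8) = 0.428^4 = 0.033556
The M+4 peak is largest (0.359609); scaling to 100 gives 29.8 : 89.1 : 100.0 : 49.9 : 9.3.

29.8 : 89.1 : 100.0 : 49.9 : 9.3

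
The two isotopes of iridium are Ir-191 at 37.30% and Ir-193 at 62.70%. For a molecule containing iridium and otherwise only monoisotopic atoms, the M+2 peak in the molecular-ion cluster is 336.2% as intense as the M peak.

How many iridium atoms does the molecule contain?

For n independent Ir atoms, I(M+2)/I(M) = n · (abundance Ir-193) / (abundance Ir-191) = n · 0.6270/0.3730.
n = 3.362 × 0.3730/0.6270 = 2.00 ≈ 2

2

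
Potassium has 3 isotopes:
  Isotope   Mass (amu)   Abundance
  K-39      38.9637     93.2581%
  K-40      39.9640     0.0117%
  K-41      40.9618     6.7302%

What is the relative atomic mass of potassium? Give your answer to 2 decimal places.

Ar = Σ fᵢ·mᵢ = 0.932581 × 38.9637 + 0.000117 × 39.9640 + 0.067302 × 40.9618
= 36.33681 + 0.00468 + 2.75681 = 39.09830 amu

39.10 amu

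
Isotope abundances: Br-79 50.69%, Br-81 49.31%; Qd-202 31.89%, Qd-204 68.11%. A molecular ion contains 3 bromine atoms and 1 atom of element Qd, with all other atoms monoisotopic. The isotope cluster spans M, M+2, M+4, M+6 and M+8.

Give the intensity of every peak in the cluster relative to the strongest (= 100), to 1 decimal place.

11.0 : 55.7 : 100.0 : 77.0 : 21.7

Bromine pattern (n=3): 0.13024674 : 0.3801026 : 0.36975457 : 0.11989609
Element Qd pattern (n=1): 0.3189 : 0.6811
Convolve the two distributions (both contribute in 2-u steps):
  M: 0.13024674×0.3189 = 0.041536
  M+2: 0.13024674×0.6811 + 0.3801026×0.3189 = 0.209926
  M+4: 0.3801026×0.6811 + 0.36975457×0.3189 = 0.376803
  M+6: 0.36975457×0.6811 + 0.11989609×0.3189 = 0.290075
  M+8: 0.11989609×0.6811 = 0.081661
Scale to base peak (0.376803) = 100: 11.0 : 55.7 : 100.0 : 77.0 : 21.7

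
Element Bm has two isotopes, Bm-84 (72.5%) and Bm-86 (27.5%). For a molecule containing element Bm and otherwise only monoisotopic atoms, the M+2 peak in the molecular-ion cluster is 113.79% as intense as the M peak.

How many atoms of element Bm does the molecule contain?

3

The M+2/M ratio from n Bm atoms is n · q/p = n · 0.275/0.725.
n = 1.1379 × 0.725/0.275 = 3.00 ≈ 3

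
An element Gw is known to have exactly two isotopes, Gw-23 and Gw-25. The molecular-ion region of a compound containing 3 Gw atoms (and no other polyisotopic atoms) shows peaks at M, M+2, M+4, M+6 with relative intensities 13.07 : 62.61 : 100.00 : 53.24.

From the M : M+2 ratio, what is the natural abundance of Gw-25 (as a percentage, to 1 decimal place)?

61.5%

Write p for the Gw-23 fraction. I(M+2)/I(M) = [C(3,1)·p^2·(1−p)] / p^3 = 3·(1−p)/p = 62.61/13.07 = 4.7904
(1−p)/p = 4.7904/3 = 1.5968  ⇒  p = 1/(1 + 1.5968) = 0.3851
Gw-23: 38.5%, Gw-25: 61.5%.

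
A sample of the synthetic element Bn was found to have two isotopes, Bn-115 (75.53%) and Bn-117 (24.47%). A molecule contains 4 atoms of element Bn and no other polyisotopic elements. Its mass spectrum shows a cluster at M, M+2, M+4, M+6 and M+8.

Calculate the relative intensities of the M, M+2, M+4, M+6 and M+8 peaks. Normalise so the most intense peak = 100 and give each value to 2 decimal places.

The 4 Bn atoms are independent, so intensities follow the terms of (0.7553 + 0.2447)^4.
P(M) = 0.7553^4 = 0.325445
P(M+2) = 4 × 0.7553^3 × 0.2447^1 = 0.421747
P(M+4) = 6 × 0.7553^2 × 0.2447^2 = 0.204955
P(M+6) = 4 × 0.7553^1 × 0.2447^3 = 0.044267
P(M+8) = 0.2447^4 = 0.003585
The M+2 peak is largest (0.421747); scaling to 100 gives 77.17 : 100.00 : 48.60 : 10.50 : 0.85.

77.17 : 100.00 : 48.60 : 10.50 : 0.85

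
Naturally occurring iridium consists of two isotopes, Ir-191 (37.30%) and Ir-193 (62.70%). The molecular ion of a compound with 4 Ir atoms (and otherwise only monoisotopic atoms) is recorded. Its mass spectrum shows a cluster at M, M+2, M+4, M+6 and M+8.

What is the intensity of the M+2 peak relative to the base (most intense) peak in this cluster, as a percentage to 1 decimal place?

Binomial terms of (0.3730 + 0.6270)^4: M 0.0194, M+2 0.1302, M+4 0.3282, M+6 0.3678, M+8 0.1546 → M+6 is the base peak.
P(M+6) = C(4,3) × 0.3730^1 × 0.6270^3 = 4 × 0.3730 × 0.24649188 = 0.367766 (base)
P(M+2) = C(4,1) × 0.3730^3 × 0.6270^1 = 4 × 0.05189512 × 0.6270 = 0.130153
Relative intensity = 0.130153 / 0.367766 × 100 = 35.4

35.4%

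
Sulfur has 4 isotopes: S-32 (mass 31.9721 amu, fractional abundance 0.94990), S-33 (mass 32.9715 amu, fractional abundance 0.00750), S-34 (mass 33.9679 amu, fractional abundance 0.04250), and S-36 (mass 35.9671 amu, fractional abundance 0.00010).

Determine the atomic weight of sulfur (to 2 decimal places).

Weight each isotope mass by its fractional abundance: 0.94990 × 31.9721 + 0.00750 × 32.9715 + 0.04250 × 33.9679 + 0.00010 × 35.9671
= 30.37030 + 0.24729 + 1.44364 + 0.00360 = 32.06483 amu

32.06 amu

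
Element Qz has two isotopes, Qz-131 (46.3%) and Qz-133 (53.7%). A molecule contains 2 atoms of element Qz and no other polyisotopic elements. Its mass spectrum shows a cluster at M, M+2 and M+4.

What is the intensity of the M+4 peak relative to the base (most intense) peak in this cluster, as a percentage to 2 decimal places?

Binomial terms of (0.463 + 0.537)^2: M 0.2144, M+2 0.4973, M+4 0.2884 → M+2 is the base peak.
P(M+2) = C(2,1) × 0.463^1 × 0.537^1 = 2 × 0.4630 × 0.5370 = 0.497262 (base)
P(M+4) = C(2,2) × 0.463^0 × 0.537^2 = 1 × 1.0000 × 0.288369 = 0.288369
Relative intensity = 0.288369 / 0.497262 × 100 = 57.99

57.99%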